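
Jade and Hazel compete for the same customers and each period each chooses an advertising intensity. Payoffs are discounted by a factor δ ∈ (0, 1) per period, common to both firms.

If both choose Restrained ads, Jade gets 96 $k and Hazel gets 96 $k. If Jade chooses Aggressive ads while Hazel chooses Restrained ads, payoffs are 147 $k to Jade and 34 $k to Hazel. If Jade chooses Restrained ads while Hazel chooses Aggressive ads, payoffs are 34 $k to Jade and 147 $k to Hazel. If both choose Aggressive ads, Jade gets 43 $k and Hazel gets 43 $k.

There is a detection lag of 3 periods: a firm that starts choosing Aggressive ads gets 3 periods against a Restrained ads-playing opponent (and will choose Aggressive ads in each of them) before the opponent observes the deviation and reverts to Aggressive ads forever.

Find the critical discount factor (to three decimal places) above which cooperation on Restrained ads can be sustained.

0.789

Deviating for the 3 undetected periods gains 147−96 = 51 per period over cooperation, then loses 96−43 = 53 per period forever once punishment starts.
Gain: 51(1 + δ + … + δ^2); loss: 53·δ^3/(1−δ).
No profitable deviation ⇔ 51(1−δ^3) ≤ 53·δ^3, i.e. δ^3 ≥ 51/(51+53) = 51/104.
Hence δ ≥ (51/104)^(1/3) ≈ 0.789.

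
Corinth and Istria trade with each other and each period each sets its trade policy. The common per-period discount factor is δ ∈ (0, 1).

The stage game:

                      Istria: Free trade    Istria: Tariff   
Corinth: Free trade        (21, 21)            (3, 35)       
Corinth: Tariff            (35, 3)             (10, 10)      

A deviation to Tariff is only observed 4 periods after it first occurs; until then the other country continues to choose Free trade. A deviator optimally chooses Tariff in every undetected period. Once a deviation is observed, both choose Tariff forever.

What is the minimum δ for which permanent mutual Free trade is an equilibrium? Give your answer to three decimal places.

0.865

A deviator earns 35 for 4 periods, then 10 forever; cooperating earns 21 forever. Multiplying the IC by (1−δ):
21 ≥ 35(1−δ^4) + 10δ^4, so 25·δ^4 ≥ 14 and δ^4 ≥ 14/25.
δ ≥ (14/25)^(1/4) ≈ 0.865.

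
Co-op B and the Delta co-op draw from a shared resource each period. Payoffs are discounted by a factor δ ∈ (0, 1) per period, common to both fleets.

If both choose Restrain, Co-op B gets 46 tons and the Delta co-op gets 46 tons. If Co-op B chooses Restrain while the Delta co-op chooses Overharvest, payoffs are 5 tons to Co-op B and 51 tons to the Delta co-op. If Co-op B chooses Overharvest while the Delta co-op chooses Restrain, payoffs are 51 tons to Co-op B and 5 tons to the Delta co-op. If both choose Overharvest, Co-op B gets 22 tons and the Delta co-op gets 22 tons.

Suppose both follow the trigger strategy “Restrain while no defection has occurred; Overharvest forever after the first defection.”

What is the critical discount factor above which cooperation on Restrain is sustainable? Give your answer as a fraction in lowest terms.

5/29

Under grim trigger the critical discount factor is (T−C)/(T−P) with T = 51, C = 46, P = 22.
δ* = (51−46)/(51−22) = 5/29.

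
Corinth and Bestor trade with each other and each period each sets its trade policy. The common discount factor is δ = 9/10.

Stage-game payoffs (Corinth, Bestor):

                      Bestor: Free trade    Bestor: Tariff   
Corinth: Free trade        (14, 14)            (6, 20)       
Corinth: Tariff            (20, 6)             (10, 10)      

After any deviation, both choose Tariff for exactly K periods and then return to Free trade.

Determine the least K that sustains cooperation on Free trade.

2

No profitable deviation requires (14−10)(δ+…+δ^K) ≥ 20−14, i.e. δ+…+δ^K ≥ 3/2 ≈ 1.5000.
With δ = 9/10, the partial sums are K=1: 0.9000, K=2: 1.7100.
K = 2 is the first length at which the sum reaches 1.5000.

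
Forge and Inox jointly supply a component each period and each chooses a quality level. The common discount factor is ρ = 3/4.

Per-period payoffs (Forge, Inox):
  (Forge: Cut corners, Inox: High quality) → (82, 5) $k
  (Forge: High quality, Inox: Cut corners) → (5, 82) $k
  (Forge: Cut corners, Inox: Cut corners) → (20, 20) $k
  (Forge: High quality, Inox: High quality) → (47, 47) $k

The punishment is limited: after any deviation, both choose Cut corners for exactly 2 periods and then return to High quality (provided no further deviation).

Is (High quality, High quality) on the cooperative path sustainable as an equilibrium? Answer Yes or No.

Yes

Comparing payoff streams over the 3 periods until play realigns: cooperate → 47(1+ρ+…+ρ^2); deviate → 82 + 20(ρ+…+ρ^2).
Cooperation is sustained iff (47−20)(ρ+…+ρ^2) ≥ 82−47.
ρ+…+ρ^2 = 3/4·(1−(3/4)^2)/(1−3/4) = 1.3125, and (82−47)/(47−20) = 1.2963.
1.3125 ≥ 1.2963, so cooperation is sustainable.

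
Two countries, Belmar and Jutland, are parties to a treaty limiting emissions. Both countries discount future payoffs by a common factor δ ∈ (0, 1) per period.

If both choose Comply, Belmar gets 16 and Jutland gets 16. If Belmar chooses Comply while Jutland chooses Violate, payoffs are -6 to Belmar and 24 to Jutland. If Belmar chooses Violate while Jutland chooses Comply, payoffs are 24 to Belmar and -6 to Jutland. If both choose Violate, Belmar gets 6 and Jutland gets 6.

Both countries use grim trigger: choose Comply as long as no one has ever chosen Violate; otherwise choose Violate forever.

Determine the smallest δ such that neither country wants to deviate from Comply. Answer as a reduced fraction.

One-period gain from deviating is 24 − 16 = 8. The loss is 16 − 6 = 10 in every subsequent period, with present value 10·δ/(1−δ).
Deviation is unprofitable when 10·δ/(1−δ) ≥ 8, i.e. δ/(1−δ) ≥ 4/5.
Equivalently δ ≥ 8/(8+10) = 4/9.

4/9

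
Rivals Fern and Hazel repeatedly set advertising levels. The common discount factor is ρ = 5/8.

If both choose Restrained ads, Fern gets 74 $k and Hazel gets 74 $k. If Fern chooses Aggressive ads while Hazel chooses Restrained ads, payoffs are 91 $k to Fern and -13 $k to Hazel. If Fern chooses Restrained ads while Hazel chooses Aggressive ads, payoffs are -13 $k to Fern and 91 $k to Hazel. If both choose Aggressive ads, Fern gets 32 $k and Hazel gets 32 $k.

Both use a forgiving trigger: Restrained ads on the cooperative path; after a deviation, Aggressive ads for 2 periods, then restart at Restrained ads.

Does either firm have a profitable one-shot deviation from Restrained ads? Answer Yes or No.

IC: ρ+…+ρ^2 ≥ (91−74)/(74−32) = 17/42.
At ρ = 5/8: partial sum = 1.0156 ≥ 0.4048. Cooperation sustainable.

No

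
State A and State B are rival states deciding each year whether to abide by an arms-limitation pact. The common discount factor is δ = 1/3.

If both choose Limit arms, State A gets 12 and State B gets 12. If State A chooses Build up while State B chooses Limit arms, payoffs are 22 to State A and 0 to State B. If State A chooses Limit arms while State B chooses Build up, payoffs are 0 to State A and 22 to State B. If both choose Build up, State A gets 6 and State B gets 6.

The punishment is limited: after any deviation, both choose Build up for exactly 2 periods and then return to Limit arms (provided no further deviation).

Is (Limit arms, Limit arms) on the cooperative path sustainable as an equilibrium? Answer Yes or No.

No

A one-shot deviation gives 22 now, then 6 for 2 periods, then back to 12.
Gain from deviating: (22−12) today; loss: (12−6) in each of the next 2 periods.
No-deviation condition: (12−6)(δ+…+δ^2) ≥ 22−12, i.e. δ+…+δ^2 ≥ 5/3.
At δ = 1/3: δ+…+δ^2 = 0.4444 < 1.6667.
So cooperation is not sustainable.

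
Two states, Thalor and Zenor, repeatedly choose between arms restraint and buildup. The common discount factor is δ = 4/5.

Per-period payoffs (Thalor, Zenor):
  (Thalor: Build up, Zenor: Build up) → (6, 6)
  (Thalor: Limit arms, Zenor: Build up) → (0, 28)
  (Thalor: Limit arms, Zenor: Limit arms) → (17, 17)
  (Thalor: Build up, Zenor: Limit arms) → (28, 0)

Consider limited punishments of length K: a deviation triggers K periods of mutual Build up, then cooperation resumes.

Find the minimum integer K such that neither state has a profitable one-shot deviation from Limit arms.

2

Need Σ_{k=1}^{K} δ^k ≥ (28−17)/(17−6) = 1.0000 at δ = 4/5.
At K = 1 the sum is 0.8000 < 1.0000; at K = 2 it is 1.4400 ≥ 1.0000.
So the minimum punishment length is K = 2.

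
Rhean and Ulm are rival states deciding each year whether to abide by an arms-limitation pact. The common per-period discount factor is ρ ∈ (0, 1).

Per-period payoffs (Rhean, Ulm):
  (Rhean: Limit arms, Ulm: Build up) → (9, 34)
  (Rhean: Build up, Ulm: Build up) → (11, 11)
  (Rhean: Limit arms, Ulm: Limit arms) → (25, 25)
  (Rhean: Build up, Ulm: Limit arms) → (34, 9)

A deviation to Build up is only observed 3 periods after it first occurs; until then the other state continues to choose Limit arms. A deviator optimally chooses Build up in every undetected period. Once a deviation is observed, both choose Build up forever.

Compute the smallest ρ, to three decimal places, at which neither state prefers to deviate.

Deviating for the 3 undetected periods gains 34−25 = 9 per period over cooperation, then loses 25−11 = 14 per period forever once punishment starts.
Gain: 9(1 + ρ + … + ρ^2); loss: 14·ρ^3/(1−ρ).
No profitable deviation ⇔ 9(1−ρ^3) ≤ 14·ρ^3, i.e. ρ^3 ≥ 9/(9+14) = 9/23.
Hence ρ ≥ (9/23)^(1/3) ≈ 0.731.

0.731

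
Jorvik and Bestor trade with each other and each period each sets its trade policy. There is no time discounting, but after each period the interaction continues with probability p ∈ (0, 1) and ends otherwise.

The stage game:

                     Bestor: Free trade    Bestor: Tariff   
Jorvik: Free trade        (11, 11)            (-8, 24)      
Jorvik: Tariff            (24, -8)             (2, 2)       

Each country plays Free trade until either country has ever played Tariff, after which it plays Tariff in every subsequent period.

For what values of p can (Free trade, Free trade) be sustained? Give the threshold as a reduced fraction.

13/22

Expected cooperation value is 11 + p·11 + p²·11 + … = 11/(1−p); deviation gives 24 + p·2/(1−p).
11 ≥ 24(1−p) + 2p ⇒ 22p ≥ 13 ⇒ p ≥ 13/22.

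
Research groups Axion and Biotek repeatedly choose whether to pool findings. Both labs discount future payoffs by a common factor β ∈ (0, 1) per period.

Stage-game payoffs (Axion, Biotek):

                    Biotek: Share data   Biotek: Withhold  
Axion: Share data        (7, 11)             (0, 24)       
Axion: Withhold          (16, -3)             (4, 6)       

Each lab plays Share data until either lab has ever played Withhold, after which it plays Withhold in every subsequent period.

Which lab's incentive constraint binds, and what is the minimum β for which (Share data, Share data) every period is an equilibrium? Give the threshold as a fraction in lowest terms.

Axion's threshold: (16−7)/(16−4) = 3/4.
Biotek's threshold: (24−11)/(24−6) = 13/18.
3/4 > 13/18, so Axion binds and β* = 3/4.

Axion; β ≥ 3/4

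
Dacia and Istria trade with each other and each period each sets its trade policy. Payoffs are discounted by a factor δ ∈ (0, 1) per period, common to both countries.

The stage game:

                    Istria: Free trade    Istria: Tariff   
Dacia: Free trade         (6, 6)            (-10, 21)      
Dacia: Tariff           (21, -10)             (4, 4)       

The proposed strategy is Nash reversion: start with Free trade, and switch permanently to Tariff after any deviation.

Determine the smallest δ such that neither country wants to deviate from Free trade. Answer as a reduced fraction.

15/17

Under grim trigger the critical discount factor is (T−C)/(T−P) with T = 21, C = 6, P = 4.
δ* = (21−6)/(21−4) = 15/17.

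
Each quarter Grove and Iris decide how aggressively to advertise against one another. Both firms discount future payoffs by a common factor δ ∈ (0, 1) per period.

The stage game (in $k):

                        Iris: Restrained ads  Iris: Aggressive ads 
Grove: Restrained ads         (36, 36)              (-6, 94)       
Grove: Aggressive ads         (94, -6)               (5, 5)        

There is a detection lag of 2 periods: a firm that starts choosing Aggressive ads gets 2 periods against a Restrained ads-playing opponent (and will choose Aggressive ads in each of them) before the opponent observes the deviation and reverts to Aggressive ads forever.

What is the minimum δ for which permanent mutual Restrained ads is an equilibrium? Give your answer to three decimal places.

0.807

The best deviation is to choose Aggressive ads for all 2 undetected periods, earning 94 each, then 5 forever once detected.
Deviation value: 94(1−δ^2)/(1−δ) + 5δ^2/(1−δ); cooperation value: 36/(1−δ).
IC: 36 ≥ 94(1−δ^2) + 5δ^2 = 94 − 89δ^2.
So δ^2 ≥ 58/89, giving δ ≥ (58/89)^(1/2) ≈ 0.807.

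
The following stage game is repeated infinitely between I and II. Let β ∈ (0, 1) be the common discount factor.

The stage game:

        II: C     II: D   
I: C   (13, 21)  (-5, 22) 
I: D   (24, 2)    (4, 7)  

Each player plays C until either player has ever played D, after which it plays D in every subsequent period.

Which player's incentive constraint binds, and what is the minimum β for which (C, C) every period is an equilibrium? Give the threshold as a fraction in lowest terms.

For I: deviation gain 24−13 = 11, per-period punishment loss 13−4 = 9. IC gives β ≥ 11/20.
For II: gain 1, loss 14 per period, so β ≥ 1/15.
The tighter constraint is I's, so cooperation needs β ≥ 11/20.

I; β ≥ 11/20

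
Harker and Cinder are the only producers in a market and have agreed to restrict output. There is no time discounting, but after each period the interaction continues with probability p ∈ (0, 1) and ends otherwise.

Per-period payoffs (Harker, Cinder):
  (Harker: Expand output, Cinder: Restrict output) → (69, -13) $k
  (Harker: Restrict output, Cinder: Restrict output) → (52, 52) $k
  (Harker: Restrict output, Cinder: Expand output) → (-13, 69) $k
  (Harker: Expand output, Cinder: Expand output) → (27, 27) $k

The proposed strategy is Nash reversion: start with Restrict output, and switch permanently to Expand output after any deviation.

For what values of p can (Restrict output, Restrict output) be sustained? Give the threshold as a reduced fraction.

Expected cooperation value is 52 + p·52 + p²·52 + … = 52/(1−p); deviation gives 69 + p·27/(1−p).
52 ≥ 69(1−p) + 27p ⇒ 42p ≥ 17 ⇒ p ≥ 17/42.

17/42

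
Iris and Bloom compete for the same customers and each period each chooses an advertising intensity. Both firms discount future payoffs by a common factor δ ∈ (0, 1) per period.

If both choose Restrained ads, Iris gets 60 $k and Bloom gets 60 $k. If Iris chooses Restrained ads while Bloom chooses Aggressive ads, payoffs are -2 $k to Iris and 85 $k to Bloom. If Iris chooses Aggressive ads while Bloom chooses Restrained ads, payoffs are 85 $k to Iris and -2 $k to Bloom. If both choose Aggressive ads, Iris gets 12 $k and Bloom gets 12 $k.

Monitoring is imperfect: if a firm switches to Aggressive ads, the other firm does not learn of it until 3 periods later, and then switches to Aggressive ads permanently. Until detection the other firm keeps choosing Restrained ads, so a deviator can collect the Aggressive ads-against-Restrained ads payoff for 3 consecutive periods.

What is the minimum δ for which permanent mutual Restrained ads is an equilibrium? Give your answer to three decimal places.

Deviating for the 3 undetected periods gains 85−60 = 25 per period over cooperation, then loses 60−12 = 48 per period forever once punishment starts.
Gain: 25(1 + δ + … + δ^2); loss: 48·δ^3/(1−δ).
No profitable deviation ⇔ 25(1−δ^3) ≤ 48·δ^3, i.e. δ^3 ≥ 25/(25+48) = 25/73.
Hence δ ≥ (25/73)^(1/3) ≈ 0.700.

0.700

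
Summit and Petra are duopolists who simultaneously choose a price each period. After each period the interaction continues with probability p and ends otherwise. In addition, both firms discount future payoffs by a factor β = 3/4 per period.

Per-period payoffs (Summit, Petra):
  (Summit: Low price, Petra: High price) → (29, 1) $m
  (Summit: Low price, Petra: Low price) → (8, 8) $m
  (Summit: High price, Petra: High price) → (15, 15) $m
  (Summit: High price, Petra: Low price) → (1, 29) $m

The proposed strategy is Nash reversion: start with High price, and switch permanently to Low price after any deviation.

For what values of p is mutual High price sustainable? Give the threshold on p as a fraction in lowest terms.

Expected continuation weight on next period's payoff is β·p = 3/4·p, which plays the role of the discount factor.
Cooperation requires 3/4·p ≥ (29−15)/(29−8) = 2/3, hence p ≥ 8/9.

8/9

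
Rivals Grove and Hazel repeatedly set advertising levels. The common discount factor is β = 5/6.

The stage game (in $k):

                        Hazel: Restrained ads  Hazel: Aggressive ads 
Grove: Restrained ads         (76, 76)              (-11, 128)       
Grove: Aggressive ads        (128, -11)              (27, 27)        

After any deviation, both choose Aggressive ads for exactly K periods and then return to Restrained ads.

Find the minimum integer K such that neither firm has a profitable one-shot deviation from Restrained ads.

2

Need Σ_{k=1}^{K} β^k ≥ (128−76)/(76−27) = 1.0612 at β = 5/6.
At K = 1 the sum is 0.8333 < 1.0612; at K = 2 it is 1.5278 ≥ 1.0612.
So the minimum punishment length is K = 2.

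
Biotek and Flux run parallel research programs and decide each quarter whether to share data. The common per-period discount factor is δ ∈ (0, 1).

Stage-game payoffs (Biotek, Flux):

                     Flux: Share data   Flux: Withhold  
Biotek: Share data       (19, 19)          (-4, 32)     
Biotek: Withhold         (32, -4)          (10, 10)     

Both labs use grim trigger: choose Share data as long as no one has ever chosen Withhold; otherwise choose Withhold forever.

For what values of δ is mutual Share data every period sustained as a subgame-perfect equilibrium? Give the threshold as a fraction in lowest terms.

13/22

Under grim trigger the critical discount factor is (T−C)/(T−P) with T = 32, C = 19, P = 10.
δ* = (32−19)/(32−10) = 13/22.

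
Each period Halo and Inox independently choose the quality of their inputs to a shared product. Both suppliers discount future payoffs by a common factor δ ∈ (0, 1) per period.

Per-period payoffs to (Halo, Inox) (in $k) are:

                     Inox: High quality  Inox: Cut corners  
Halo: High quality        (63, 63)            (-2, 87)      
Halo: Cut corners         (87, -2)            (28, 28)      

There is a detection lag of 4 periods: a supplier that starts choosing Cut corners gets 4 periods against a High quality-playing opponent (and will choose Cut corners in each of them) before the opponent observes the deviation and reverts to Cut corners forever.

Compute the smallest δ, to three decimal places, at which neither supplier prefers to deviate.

0.799

A deviator earns 87 for 4 periods, then 28 forever; cooperating earns 63 forever. Multiplying the IC by (1−δ):
63 ≥ 87(1−δ^4) + 28δ^4, so 59·δ^4 ≥ 24 and δ^4 ≥ 24/59.
δ ≥ (24/59)^(1/4) ≈ 0.799.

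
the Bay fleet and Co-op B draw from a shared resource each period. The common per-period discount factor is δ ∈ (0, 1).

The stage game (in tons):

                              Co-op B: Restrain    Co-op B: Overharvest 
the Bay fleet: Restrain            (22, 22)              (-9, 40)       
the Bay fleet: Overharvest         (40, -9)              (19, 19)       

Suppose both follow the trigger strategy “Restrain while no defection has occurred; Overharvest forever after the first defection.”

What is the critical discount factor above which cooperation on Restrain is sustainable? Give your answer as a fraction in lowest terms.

6/7

Under grim trigger the critical discount factor is (T−C)/(T−P) with T = 40, C = 22, P = 19.
δ* = (40−22)/(40−19) = 18/21 = 6/7.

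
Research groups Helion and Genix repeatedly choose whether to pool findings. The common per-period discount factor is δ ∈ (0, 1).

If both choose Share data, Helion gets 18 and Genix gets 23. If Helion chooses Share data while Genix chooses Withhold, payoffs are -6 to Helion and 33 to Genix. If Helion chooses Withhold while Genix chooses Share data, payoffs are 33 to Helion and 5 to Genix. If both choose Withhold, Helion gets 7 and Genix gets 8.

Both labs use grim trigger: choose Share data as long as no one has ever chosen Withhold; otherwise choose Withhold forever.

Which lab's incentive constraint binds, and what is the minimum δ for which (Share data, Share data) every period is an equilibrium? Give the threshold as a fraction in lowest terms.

Helion; δ ≥ 15/26

For Helion: deviation gain 33−18 = 15, per-period punishment loss 18−7 = 11. IC gives δ ≥ 15/26.
For Genix: gain 10, loss 15 per period, so δ ≥ 10/25 = 2/5.
The tighter constraint is Helion's, so cooperation needs δ ≥ 15/26.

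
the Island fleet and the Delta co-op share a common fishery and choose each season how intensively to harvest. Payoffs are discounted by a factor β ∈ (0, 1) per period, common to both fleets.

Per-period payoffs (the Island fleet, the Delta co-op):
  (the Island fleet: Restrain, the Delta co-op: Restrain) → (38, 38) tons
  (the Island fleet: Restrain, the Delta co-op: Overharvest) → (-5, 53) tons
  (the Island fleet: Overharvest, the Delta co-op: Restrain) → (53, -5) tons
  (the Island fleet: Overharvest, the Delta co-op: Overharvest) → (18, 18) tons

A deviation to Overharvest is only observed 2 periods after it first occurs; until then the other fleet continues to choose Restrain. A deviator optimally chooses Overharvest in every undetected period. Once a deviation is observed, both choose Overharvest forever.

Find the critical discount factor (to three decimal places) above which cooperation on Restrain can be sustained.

0.655

A deviator earns 53 for 2 periods, then 18 forever; cooperating earns 38 forever. Multiplying the IC by (1−β):
38 ≥ 53(1−β^2) + 18β^2, so 35·β^2 ≥ 15 and β^2 ≥ 3/7.
β ≥ (3/7)^(1/2) ≈ 0.655.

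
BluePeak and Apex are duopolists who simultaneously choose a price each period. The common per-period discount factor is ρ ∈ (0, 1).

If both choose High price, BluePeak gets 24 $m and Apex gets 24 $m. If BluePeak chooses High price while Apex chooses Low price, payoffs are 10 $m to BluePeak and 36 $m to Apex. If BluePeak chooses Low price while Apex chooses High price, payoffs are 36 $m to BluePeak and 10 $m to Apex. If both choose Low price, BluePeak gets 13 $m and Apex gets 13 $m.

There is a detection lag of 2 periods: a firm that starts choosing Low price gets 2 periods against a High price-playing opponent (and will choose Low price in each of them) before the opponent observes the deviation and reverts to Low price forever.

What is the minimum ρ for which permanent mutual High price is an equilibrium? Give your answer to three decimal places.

Deviating for the 2 undetected periods gains 36−24 = 12 per period over cooperation, then loses 24−13 = 11 per period forever once punishment starts.
Gain: 12(1 + ρ + … + ρ^1); loss: 11·ρ^2/(1−ρ).
No profitable deviation ⇔ 12(1−ρ^2) ≤ 11·ρ^2, i.e. ρ^2 ≥ 12/(12+11) = 12/23.
Hence ρ ≥ (12/23)^(1/2) ≈ 0.722.

0.722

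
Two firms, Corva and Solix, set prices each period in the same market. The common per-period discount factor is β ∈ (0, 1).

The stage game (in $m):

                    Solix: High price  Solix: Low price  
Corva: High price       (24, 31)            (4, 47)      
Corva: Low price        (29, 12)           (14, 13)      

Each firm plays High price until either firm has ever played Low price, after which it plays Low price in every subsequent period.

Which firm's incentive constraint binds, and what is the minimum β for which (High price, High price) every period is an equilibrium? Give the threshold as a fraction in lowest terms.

Corva's threshold: (29−24)/(29−14) = 1/3.
Solix's threshold: (47−31)/(47−13) = 8/17.
1/3 < 8/17, so Solix binds and β* = 8/17.

Solix; β ≥ 8/17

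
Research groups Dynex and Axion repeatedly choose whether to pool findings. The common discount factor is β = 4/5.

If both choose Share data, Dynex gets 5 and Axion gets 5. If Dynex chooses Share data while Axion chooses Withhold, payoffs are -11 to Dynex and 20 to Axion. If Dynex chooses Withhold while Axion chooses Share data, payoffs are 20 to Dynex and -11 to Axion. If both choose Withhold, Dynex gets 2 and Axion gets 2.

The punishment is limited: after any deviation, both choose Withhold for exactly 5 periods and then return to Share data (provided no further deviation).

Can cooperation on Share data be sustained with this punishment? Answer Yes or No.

IC: β+…+β^5 ≥ (20−5)/(5−2) = 5.
At β = 4/5: partial sum = 2.6893 < 5.0000. Cooperation not sustainable.

No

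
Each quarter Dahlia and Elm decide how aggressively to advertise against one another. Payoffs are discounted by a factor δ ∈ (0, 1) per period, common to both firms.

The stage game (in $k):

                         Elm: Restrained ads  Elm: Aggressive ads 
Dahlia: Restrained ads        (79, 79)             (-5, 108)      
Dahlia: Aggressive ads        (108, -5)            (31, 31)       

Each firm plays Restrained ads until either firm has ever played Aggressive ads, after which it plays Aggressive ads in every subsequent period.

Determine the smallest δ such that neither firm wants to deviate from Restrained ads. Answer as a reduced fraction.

Cooperation forever yields 79 each period: 79/(1−δ).
Deviating yields 108 once, then 31 forever: 108 + 31δ/(1−δ).
No profitable deviation requires 79/(1−δ) ≥ 108 + 31δ/(1−δ).
Multiplying by (1−δ): 79 ≥ 108(1−δ) + 31δ = 108 − 77δ.
So 77δ ≥ 29, i.e. δ ≥ 29/77.

29/77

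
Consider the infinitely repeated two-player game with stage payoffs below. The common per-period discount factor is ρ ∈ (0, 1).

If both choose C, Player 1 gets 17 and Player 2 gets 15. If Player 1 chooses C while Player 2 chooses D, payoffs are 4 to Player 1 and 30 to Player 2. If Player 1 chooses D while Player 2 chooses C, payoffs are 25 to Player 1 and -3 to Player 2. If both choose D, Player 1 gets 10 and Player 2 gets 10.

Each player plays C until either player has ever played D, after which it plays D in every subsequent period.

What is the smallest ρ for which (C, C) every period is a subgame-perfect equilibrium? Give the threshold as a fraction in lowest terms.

Player 1: cooperation gives 17 each period; deviation gives 25 once then 10 forever.
  17/(1−ρ) ≥ 25 + 10ρ/(1−ρ) ⇒ ρ ≥ 8/15.
Player 2: cooperation gives 15 each period; deviation gives 30 once then 10 forever.
  ρ ≥ 15/20 = 3/4.
Both must hold, so the binding constraint is Player 2's: ρ ≥ 3/4.

3/4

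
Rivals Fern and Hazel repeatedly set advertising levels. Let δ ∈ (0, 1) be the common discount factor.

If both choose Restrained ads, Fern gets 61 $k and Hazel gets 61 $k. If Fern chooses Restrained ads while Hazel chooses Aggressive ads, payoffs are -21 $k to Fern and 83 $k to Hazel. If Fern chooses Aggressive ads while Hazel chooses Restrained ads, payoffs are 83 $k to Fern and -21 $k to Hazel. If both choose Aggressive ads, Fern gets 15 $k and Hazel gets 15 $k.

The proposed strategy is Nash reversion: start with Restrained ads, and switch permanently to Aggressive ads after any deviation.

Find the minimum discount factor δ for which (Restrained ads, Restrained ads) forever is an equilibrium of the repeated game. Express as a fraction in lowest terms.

11/34

Under grim trigger the critical discount factor is (T−C)/(T−P) with T = 83, C = 61, P = 15.
δ* = (83−61)/(83−15) = 22/68 = 11/34.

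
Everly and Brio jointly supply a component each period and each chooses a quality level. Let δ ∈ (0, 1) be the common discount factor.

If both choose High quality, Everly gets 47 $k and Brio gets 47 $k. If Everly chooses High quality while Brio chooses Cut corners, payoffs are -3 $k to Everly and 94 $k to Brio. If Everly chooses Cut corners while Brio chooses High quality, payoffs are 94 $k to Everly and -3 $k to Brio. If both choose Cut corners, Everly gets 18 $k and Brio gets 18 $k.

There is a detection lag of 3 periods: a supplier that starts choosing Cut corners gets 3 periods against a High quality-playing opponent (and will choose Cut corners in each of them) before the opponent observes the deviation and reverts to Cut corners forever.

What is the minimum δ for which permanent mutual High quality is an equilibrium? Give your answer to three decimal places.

0.852

Deviating for the 3 undetected periods gains 94−47 = 47 per period over cooperation, then loses 47−18 = 29 per period forever once punishment starts.
Gain: 47(1 + δ + … + δ^2); loss: 29·δ^3/(1−δ).
No profitable deviation ⇔ 47(1−δ^3) ≤ 29·δ^3, i.e. δ^3 ≥ 47/(47+29) = 47/76.
Hence δ ≥ (47/76)^(1/3) ≈ 0.852.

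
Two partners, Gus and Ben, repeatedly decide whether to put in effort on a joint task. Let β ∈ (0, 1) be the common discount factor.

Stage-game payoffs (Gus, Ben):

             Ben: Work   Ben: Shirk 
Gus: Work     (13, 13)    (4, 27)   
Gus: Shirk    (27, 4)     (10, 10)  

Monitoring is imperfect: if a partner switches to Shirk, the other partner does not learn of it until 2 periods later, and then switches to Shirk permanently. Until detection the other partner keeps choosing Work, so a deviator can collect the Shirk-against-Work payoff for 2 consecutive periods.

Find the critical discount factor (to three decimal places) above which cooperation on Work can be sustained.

0.907

Deviating for the 2 undetected periods gains 27−13 = 14 per period over cooperation, then loses 13−10 = 3 per period forever once punishment starts.
Gain: 14(1 + β + … + β^1); loss: 3·β^2/(1−β).
No profitable deviation ⇔ 14(1−β^2) ≤ 3·β^2, i.e. β^2 ≥ 14/(14+3) = 14/17.
Hence β ≥ (14/17)^(1/2) ≈ 0.907.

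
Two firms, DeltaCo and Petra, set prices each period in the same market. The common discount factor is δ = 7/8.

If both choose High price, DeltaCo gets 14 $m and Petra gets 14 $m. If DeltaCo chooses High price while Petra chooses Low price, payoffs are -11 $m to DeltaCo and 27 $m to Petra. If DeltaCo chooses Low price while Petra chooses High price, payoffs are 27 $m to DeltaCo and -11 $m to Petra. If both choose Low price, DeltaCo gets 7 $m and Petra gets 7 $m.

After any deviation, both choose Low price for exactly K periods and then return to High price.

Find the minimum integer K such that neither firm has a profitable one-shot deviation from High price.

IC: δ(1−δ^K)/(1−δ) ≥ (27−14)/(14−7) = 13/7.
With δ = 7/8: need 1 − δ^K ≥ 13/7·(1−7/8)/(7/8), i.e. δ^K ≤ 0.7347.
Since (7/8)^2 = 0.7656 and (7/8)^3 = 0.6699, the smallest such K is 3.

3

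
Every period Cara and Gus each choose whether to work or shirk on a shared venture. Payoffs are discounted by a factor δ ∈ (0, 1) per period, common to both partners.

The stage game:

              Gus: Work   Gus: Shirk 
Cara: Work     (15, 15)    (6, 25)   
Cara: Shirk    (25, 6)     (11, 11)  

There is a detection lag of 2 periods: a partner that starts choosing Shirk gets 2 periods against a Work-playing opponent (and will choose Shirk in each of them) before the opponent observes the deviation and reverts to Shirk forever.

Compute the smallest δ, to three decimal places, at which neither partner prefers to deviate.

0.845

The best deviation is to choose Shirk for all 2 undetected periods, earning 25 each, then 11 forever once detected.
Deviation value: 25(1−δ^2)/(1−δ) + 11δ^2/(1−δ); cooperation value: 15/(1−δ).
IC: 15 ≥ 25(1−δ^2) + 11δ^2 = 25 − 14δ^2.
So δ^2 ≥ 10/14 = 5/7, giving δ ≥ (5/7)^(1/2) ≈ 0.845.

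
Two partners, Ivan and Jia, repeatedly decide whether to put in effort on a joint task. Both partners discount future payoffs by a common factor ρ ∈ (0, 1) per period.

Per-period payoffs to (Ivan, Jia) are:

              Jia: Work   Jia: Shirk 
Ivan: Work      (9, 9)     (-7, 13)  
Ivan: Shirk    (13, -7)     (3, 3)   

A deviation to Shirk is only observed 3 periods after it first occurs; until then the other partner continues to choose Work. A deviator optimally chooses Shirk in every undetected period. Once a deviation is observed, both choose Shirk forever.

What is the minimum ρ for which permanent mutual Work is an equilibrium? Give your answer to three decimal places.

0.737

A deviator earns 13 for 3 periods, then 3 forever; cooperating earns 9 forever. Multiplying the IC by (1−ρ):
9 ≥ 13(1−ρ^3) + 3ρ^3, so 10·ρ^3 ≥ 4 and ρ^3 ≥ 2/5.
ρ ≥ (2/5)^(1/3) ≈ 0.737.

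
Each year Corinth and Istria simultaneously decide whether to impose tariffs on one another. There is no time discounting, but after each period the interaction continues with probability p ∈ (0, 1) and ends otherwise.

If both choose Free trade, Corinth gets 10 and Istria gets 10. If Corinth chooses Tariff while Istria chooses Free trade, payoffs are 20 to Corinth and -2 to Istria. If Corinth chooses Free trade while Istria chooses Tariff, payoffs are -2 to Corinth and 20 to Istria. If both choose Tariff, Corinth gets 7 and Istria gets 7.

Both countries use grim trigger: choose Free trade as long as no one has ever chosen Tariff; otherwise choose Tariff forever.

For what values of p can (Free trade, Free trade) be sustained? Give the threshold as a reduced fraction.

10/13

Expected cooperation value is 10 + p·10 + p²·10 + … = 10/(1−p); deviation gives 20 + p·7/(1−p).
10 ≥ 20(1−p) + 7p ⇒ 13p ≥ 10 ⇒ p ≥ 10/13.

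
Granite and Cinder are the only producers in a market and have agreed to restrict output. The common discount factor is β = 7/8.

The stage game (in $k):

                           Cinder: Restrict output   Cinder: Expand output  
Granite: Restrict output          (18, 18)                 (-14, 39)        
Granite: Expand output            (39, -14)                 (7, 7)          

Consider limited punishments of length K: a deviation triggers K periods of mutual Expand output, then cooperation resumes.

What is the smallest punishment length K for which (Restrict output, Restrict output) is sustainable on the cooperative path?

No profitable deviation requires (18−7)(β+…+β^K) ≥ 39−18, i.e. β+…+β^K ≥ 21/11 ≈ 1.9091.
With β = 7/8, the partial sums are K=1: 0.8750, K=2: 1.6406, K=3: 2.3105.
K = 3 is the first length at which the sum reaches 1.9091.

3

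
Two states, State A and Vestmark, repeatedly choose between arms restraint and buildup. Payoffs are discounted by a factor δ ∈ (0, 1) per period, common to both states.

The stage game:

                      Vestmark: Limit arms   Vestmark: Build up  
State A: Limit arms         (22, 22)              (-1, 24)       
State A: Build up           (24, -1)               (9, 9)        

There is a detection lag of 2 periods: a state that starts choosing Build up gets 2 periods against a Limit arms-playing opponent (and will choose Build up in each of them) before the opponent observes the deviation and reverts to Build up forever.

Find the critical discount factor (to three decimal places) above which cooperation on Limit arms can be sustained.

0.365

A deviator earns 24 for 2 periods, then 9 forever; cooperating earns 22 forever. Multiplying the IC by (1−δ):
22 ≥ 24(1−δ^2) + 9δ^2, so 15·δ^2 ≥ 2 and δ^2 ≥ 2/15.
δ ≥ (2/15)^(1/2) ≈ 0.365.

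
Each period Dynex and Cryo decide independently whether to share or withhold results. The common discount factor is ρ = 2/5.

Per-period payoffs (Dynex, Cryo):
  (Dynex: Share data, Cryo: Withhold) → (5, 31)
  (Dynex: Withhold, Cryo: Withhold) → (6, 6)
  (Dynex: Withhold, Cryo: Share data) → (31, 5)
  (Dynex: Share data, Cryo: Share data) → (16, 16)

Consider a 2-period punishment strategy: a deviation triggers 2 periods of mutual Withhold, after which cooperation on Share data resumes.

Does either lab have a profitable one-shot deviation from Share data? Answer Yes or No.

Yes

Comparing payoff streams over the 3 periods until play realigns: cooperate → 16(1+ρ+…+ρ^2); deviate → 31 + 6(ρ+…+ρ^2).
Cooperation is sustained iff (16−6)(ρ+…+ρ^2) ≥ 31−16.
ρ+…+ρ^2 = 2/5·(1−(2/5)^2)/(1−2/5) = 0.5600, and (31−16)/(16−6) = 1.5000.
0.5600 < 1.5000, so cooperation is not sustainable.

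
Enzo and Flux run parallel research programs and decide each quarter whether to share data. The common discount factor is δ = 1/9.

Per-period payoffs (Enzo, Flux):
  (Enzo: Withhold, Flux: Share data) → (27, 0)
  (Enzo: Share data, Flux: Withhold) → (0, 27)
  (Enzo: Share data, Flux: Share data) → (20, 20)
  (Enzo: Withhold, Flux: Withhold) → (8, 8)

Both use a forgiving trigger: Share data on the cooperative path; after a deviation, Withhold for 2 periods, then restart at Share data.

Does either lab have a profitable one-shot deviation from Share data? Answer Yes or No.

A one-shot deviation gives 27 now, then 8 for 2 periods, then back to 20.
Gain from deviating: (27−20) today; loss: (20−8) in each of the next 2 periods.
No-deviation condition: (20−8)(δ+…+δ^2) ≥ 27−20, i.e. δ+…+δ^2 ≥ 7/12.
At δ = 1/9: δ+…+δ^2 = 0.1235 < 0.5833.
So cooperation is not sustainable.

Yes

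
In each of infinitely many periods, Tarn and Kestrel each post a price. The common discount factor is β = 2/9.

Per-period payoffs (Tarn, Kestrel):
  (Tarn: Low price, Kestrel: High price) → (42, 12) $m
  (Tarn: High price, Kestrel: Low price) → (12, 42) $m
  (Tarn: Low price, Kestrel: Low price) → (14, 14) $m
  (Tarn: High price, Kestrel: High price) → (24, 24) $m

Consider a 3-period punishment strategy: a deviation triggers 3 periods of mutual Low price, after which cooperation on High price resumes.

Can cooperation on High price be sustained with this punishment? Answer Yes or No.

A one-shot deviation gives 42 now, then 14 for 3 periods, then back to 24.
Gain from deviating: (42−24) today; loss: (24−14) in each of the next 3 periods.
No-deviation condition: (24−14)(β+…+β^3) ≥ 42−24, i.e. β+…+β^3 ≥ 9/5.
At β = 2/9: β+…+β^3 = 0.2826 < 1.8000.
So cooperation is not sustainable.

No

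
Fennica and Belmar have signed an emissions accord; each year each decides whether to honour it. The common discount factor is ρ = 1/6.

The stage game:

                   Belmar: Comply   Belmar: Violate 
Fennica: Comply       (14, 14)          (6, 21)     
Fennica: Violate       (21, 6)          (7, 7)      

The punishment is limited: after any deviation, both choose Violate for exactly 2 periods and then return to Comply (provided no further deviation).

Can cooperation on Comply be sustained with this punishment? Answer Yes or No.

No

Comparing payoff streams over the 3 periods until play realigns: cooperate → 14(1+ρ+…+ρ^2); deviate → 21 + 7(ρ+…+ρ^2).
Cooperation is sustained iff (14−7)(ρ+…+ρ^2) ≥ 21−14.
ρ+…+ρ^2 = 1/6·(1−(1/6)^2)/(1−1/6) = 0.1944, and (21−14)/(14−7) = 1.0000.
0.1944 < 1.0000, so cooperation is not sustainable.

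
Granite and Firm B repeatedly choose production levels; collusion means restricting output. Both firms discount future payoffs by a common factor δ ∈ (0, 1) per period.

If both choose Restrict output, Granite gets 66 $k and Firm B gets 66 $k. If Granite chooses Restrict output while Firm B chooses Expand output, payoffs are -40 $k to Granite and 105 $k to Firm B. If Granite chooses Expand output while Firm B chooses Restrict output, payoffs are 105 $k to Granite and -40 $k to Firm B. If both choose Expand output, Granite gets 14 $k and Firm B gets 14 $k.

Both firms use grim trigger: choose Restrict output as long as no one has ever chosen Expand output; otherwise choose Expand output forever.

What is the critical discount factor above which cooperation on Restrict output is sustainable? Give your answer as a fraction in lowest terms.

66/(1−δ) ≥ 105 + 14δ/(1−δ)
66 ≥ 105 − 91δ
δ ≥ 39/91 = 3/7.

3/7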